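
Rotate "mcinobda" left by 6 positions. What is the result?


Input: "mcinobda", rotate left by 6
First 6 characters: "mcinob"
Remaining characters: "da"
Concatenate remaining + first: "da" + "mcinob" = "damcinob"

damcinob


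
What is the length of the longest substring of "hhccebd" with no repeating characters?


Input: "hhccebd"
Sliding window (track last position of each char):
  Position 0 ('h'): window [0,0] length 1 -- new best
  Position 1 ('h'): repeat (last at 0), move window start to 1
  Position 1 ('h'): window [1,1] length 1
  Position 2 ('c'): window [1,2] length 2 -- new best
  Position 3 ('c'): repeat (last at 2), move window start to 3
  Position 3 ('c'): window [3,3] length 1
  Position 4 ('e'): window [3,4] length 2
  Position 5 ('b'): window [3,5] length 3 -- new best
  Position 6 ('d'): window [3,6] length 4 -- new best
Longest substring with no repeats: "cebd" with length 4

4


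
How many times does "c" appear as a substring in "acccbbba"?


Searching for "c" in "acccbbba"
Scanning each position:
  Position 0: "a" => no
  Position 1: "c" => MATCH
  Position 2: "c" => MATCH
  Position 3: "c" => MATCH
  Position 4: "b" => no
  Position 5: "b" => no
  Position 6: "b" => no
  Position 7: "a" => no
Total occurrences: 3

3


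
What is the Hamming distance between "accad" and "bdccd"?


Comparing "accad" and "bdccd" position by position:
  Position 0: 'a' vs 'b' => differ
  Position 1: 'c' vs 'd' => differ
  Position 2: 'c' vs 'c' => same
  Position 3: 'a' vs 'c' => differ
  Position 4: 'd' vs 'd' => same
Total differences (Hamming distance): 3

3


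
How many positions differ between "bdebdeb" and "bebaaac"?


Comparing "bdebdeb" and "bebaaac" position by position:
  Position 0: 'b' vs 'b' => same
  Position 1: 'd' vs 'e' => DIFFER
  Position 2: 'e' vs 'b' => DIFFER
  Position 3: 'b' vs 'a' => DIFFER
  Position 4: 'd' vs 'a' => DIFFER
  Position 5: 'e' vs 'a' => DIFFER
  Position 6: 'b' vs 'c' => DIFFER
Positions that differ: 6

6


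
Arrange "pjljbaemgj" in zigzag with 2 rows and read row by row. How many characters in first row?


Zigzag "pjljbaemgj" into 2 rows:
Placing characters:
  'p' => row 0
  'j' => row 1
  'l' => row 0
  'j' => row 1
  'b' => row 0
  'a' => row 1
  'e' => row 0
  'm' => row 1
  'g' => row 0
  'j' => row 1
Rows:
  Row 0: "plbeg"
  Row 1: "jjamj"
First row length: 5

5


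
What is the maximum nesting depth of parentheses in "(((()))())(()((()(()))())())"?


Input: "(((()))())(()((()(()))())())"
Tracking depth:
  Position 0 '(': depth becomes 1
  Position 1 '(': depth becomes 2
  Position 2 '(': depth becomes 3
  Position 3 '(': depth becomes 4
  Position 4 ')': depth becomes 3
  Position 5 ')': depth becomes 2
  Position 6 ')': depth becomes 1
  Position 7 '(': depth becomes 2
  Position 8 ')': depth becomes 1
  Position 9 ')': depth becomes 0
  Position 10 '(': depth becomes 1
  Position 11 '(': depth becomes 2
  Position 12 ')': depth becomes 1
  Position 13 '(': depth becomes 2
  Position 14 '(': depth becomes 3
  Position 15 '(': depth becomes 4
  Position 16 ')': depth becomes 3
  Position 17 '(': depth becomes 4
  Position 18 '(': depth becomes 5
  Position 19 ')': depth becomes 4
  Position 20 ')': depth becomes 3
  Position 21 ')': depth becomes 2
  Position 22 '(': depth becomes 3
  Position 23 ')': depth becomes 2
  Position 24 ')': depth becomes 1
  Position 25 '(': depth becomes 2
  Position 26 ')': depth becomes 1
  Position 27 ')': depth becomes 0
Maximum depth reached: 5

5


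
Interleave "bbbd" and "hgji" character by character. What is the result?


Interleaving "bbbd" and "hgji":
  Position 0: 'b' from first, 'h' from second => "bh"
  Position 1: 'b' from first, 'g' from second => "bg"
  Position 2: 'b' from first, 'j' from second => "bj"
  Position 3: 'd' from first, 'i' from second => "di"
Result: bhbgbjdi

bhbgbjdi


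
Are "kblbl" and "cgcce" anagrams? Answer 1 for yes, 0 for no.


Strings: "kblbl", "cgcce"
Sorted first:  bbkll
Sorted second: ccceg
Differ at position 0: 'b' vs 'c' => not anagrams

0


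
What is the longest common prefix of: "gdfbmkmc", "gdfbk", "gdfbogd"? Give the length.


Words: gdfbmkmc, gdfbk, gdfbogd
  Position 0: all 'g' => match
  Position 1: all 'd' => match
  Position 2: all 'f' => match
  Position 3: all 'b' => match
  Position 4: ('m', 'k', 'o') => mismatch, stop
LCP = "gdfb" (length 4)

4


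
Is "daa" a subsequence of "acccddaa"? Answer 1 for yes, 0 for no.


Check if "daa" is a subsequence of "acccddaa"
Greedy scan:
  Position 0 ('a'): no match needed
  Position 1 ('c'): no match needed
  Position 2 ('c'): no match needed
  Position 3 ('c'): no match needed
  Position 4 ('d'): matches sub[0] = 'd'
  Position 5 ('d'): no match needed
  Position 6 ('a'): matches sub[1] = 'a'
  Position 7 ('a'): matches sub[2] = 'a'
All 3 characters matched => is a subsequence

1


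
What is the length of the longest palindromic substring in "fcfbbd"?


Input: "fcfbbd"
Checking substrings for palindromes:
  [0:3] "fcf" (len 3) => palindrome
  [3:5] "bb" (len 2) => palindrome
Longest palindromic substring: "fcf" with length 3

3


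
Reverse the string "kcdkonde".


Input: kcdkonde
Reading characters right to left:
  Position 7: 'e'
  Position 6: 'd'
  Position 5: 'n'
  Position 4: 'o'
  Position 3: 'k'
  Position 2: 'd'
  Position 1: 'c'
  Position 0: 'k'
Reversed: ednokdck

ednokdck


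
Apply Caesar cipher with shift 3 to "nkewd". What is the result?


Caesar cipher: shift "nkewd" by 3
  'n' (pos 13) + 3 = pos 16 = 'q'
  'k' (pos 10) + 3 = pos 13 = 'n'
  'e' (pos 4) + 3 = pos 7 = 'h'
  'w' (pos 22) + 3 = pos 25 = 'z'
  'd' (pos 3) + 3 = pos 6 = 'g'
Result: qnhzg

qnhzg


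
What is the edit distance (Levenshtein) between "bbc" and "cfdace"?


Computing edit distance: "bbc" -> "cfdace"
DP table:
           c    f    d    a    c    e
      0    1    2    3    4    5    6
  b   1    1    2    3    4    5    6
  b   2    2    2    3    4    5    6
  c   3    2    3    3    4    4    5
Edit distance = dp[3][6] = 5

5


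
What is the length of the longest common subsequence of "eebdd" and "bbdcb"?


LCS of "eebdd" and "bbdcb"
DP table:
           b    b    d    c    b
      0    0    0    0    0    0
  e   0    0    0    0    0    0
  e   0    0    0    0    0    0
  b   0    1    1    1    1    1
  d   0    1    1    2    2    2
  d   0    1    1    2    2    2
LCS length = dp[5][5] = 2

2


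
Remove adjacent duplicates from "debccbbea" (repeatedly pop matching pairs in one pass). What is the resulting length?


Input: debccbbea
Stack-based adjacent duplicate removal:
  Read 'd': push. Stack: d
  Read 'e': push. Stack: de
  Read 'b': push. Stack: deb
  Read 'c': push. Stack: debc
  Read 'c': matches stack top 'c' => pop. Stack: deb
  Read 'b': matches stack top 'b' => pop. Stack: de
  Read 'b': push. Stack: deb
  Read 'e': push. Stack: debe
  Read 'a': push. Stack: debea
Final stack: "debea" (length 5)

5


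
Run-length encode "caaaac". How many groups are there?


Input: caaaac
Scanning for consecutive runs:
  Group 1: 'c' x 1 (positions 0-0)
  Group 2: 'a' x 4 (positions 1-4)
  Group 3: 'c' x 1 (positions 5-5)
Total groups: 3

3


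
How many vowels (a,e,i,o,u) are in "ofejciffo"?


Input: ofejciffo
Checking each character:
  'o' at position 0: vowel (running total: 1)
  'f' at position 1: consonant
  'e' at position 2: vowel (running total: 2)
  'j' at position 3: consonant
  'c' at position 4: consonant
  'i' at position 5: vowel (running total: 3)
  'f' at position 6: consonant
  'f' at position 7: consonant
  'o' at position 8: vowel (running total: 4)
Total vowels: 4

4


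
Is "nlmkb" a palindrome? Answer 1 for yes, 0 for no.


Input: nlmkb
Reversed: bkmln
  Compare pos 0 ('n') with pos 4 ('b'): MISMATCH
  Compare pos 1 ('l') with pos 3 ('k'): MISMATCH
Result: not a palindrome

0


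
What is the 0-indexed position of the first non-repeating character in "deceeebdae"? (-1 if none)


Input: deceeebdae
Character frequencies:
  'a': 1
  'b': 1
  'c': 1
  'd': 2
  'e': 5
Scanning left to right for freq == 1:
  Position 0 ('d'): freq=2, skip
  Position 1 ('e'): freq=5, skip
  Position 2 ('c'): unique! => answer = 2

2


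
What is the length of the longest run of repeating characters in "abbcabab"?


Input: "abbcabab"
Scanning for longest run:
  Position 1 ('b'): new char, reset run to 1
  Position 2 ('b'): continues run of 'b', length=2
  Position 3 ('c'): new char, reset run to 1
  Position 4 ('a'): new char, reset run to 1
  Position 5 ('b'): new char, reset run to 1
  Position 6 ('a'): new char, reset run to 1
  Position 7 ('b'): new char, reset run to 1
Longest run: 'b' with length 2

2


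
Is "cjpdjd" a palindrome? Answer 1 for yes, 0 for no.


Input: cjpdjd
Reversed: djdpjc
  Compare pos 0 ('c') with pos 5 ('d'): MISMATCH
  Compare pos 1 ('j') with pos 4 ('j'): match
  Compare pos 2 ('p') with pos 3 ('d'): MISMATCH
Result: not a palindrome

0


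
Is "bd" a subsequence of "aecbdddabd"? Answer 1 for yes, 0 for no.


Check if "bd" is a subsequence of "aecbdddabd"
Greedy scan:
  Position 0 ('a'): no match needed
  Position 1 ('e'): no match needed
  Position 2 ('c'): no match needed
  Position 3 ('b'): matches sub[0] = 'b'
  Position 4 ('d'): matches sub[1] = 'd'
  Position 5 ('d'): no match needed
  Position 6 ('d'): no match needed
  Position 7 ('a'): no match needed
  Position 8 ('b'): no match needed
  Position 9 ('d'): no match needed
All 2 characters matched => is a subsequence

1


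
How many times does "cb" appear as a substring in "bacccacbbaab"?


Searching for "cb" in "bacccacbbaab"
Scanning each position:
  Position 0: "ba" => no
  Position 1: "ac" => no
  Position 2: "cc" => no
  Position 3: "cc" => no
  Position 4: "ca" => no
  Position 5: "ac" => no
  Position 6: "cb" => MATCH
  Position 7: "bb" => no
  Position 8: "ba" => no
  Position 9: "aa" => no
  Position 10: "ab" => no
Total occurrences: 1

1


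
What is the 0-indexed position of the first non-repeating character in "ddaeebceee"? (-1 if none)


Input: ddaeebceee
Character frequencies:
  'a': 1
  'b': 1
  'c': 1
  'd': 2
  'e': 5
Scanning left to right for freq == 1:
  Position 0 ('d'): freq=2, skip
  Position 1 ('d'): freq=2, skip
  Position 2 ('a'): unique! => answer = 2

2


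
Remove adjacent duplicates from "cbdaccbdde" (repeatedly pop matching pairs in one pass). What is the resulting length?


Input: cbdaccbdde
Stack-based adjacent duplicate removal:
  Read 'c': push. Stack: c
  Read 'b': push. Stack: cb
  Read 'd': push. Stack: cbd
  Read 'a': push. Stack: cbda
  Read 'c': push. Stack: cbdac
  Read 'c': matches stack top 'c' => pop. Stack: cbda
  Read 'b': push. Stack: cbdab
  Read 'd': push. Stack: cbdabd
  Read 'd': matches stack top 'd' => pop. Stack: cbdab
  Read 'e': push. Stack: cbdabe
Final stack: "cbdabe" (length 6)

6


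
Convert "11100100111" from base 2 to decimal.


Input: "11100100111" in base 2
Positional expansion:
  Digit '1' (value 1) x 2^10 = 1024
  Digit '1' (value 1) x 2^9 = 512
  Digit '1' (value 1) x 2^8 = 256
  Digit '0' (value 0) x 2^7 = 0
  Digit '0' (value 0) x 2^6 = 0
  Digit '1' (value 1) x 2^5 = 32
  Digit '0' (value 0) x 2^4 = 0
  Digit '0' (value 0) x 2^3 = 0
  Digit '1' (value 1) x 2^2 = 4
  Digit '1' (value 1) x 2^1 = 2
  Digit '1' (value 1) x 2^0 = 1
Sum = 1831

1831


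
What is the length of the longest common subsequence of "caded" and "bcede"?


LCS of "caded" and "bcede"
DP table:
           b    c    e    d    e
      0    0    0    0    0    0
  c   0    0    1    1    1    1
  a   0    0    1    1    1    1
  d   0    0    1    1    2    2
  e   0    0    1    2    2    3
  d   0    0    1    2    3    3
LCS length = dp[5][5] = 3

3


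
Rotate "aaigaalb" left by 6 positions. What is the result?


Input: "aaigaalb", rotate left by 6
First 6 characters: "aaigaa"
Remaining characters: "lb"
Concatenate remaining + first: "lb" + "aaigaa" = "lbaaigaa"

lbaaigaa


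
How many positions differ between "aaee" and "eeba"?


Comparing "aaee" and "eeba" position by position:
  Position 0: 'a' vs 'e' => DIFFER
  Position 1: 'a' vs 'e' => DIFFER
  Position 2: 'e' vs 'b' => DIFFER
  Position 3: 'e' vs 'a' => DIFFER
Positions that differ: 4

4


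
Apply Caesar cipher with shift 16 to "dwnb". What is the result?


Caesar cipher: shift "dwnb" by 16
  'd' (pos 3) + 16 = pos 19 = 't'
  'w' (pos 22) + 16 = pos 12 = 'm'
  'n' (pos 13) + 16 = pos 3 = 'd'
  'b' (pos 1) + 16 = pos 17 = 'r'
Result: tmdr

tmdr


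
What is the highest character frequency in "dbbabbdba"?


Input: dbbabbdba
Character counts:
  'a': 2
  'b': 5
  'd': 2
Maximum frequency: 5

5


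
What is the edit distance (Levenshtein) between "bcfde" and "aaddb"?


Computing edit distance: "bcfde" -> "aaddb"
DP table:
           a    a    d    d    b
      0    1    2    3    4    5
  b   1    1    2    3    4    4
  c   2    2    2    3    4    5
  f   3    3    3    3    4    5
  d   4    4    4    3    3    4
  e   5    5    5    4    4    4
Edit distance = dp[5][5] = 4

4


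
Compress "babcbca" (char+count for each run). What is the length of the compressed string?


Input: babcbca
Runs:
  'b' x 1 => "b1"
  'a' x 1 => "a1"
  'b' x 1 => "b1"
  'c' x 1 => "c1"
  'b' x 1 => "b1"
  'c' x 1 => "c1"
  'a' x 1 => "a1"
Compressed: "b1a1b1c1b1c1a1"
Compressed length: 14

14


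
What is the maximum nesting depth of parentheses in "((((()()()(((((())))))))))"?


Input: "((((()()()(((((())))))))))"
Tracking depth:
  Position 0 '(': depth becomes 1
  Position 1 '(': depth becomes 2
  Position 2 '(': depth becomes 3
  Position 3 '(': depth becomes 4
  Position 4 '(': depth becomes 5
  Position 5 ')': depth becomes 4
  Position 6 '(': depth becomes 5
  Position 7 ')': depth becomes 4
  Position 8 '(': depth becomes 5
  Position 9 ')': depth becomes 4
  Position 10 '(': depth becomes 5
  Position 11 '(': depth becomes 6
  Position 12 '(': depth becomes 7
  Position 13 '(': depth becomes 8
  Position 14 '(': depth becomes 9
  Position 15 '(': depth becomes 10
  Position 16 ')': depth becomes 9
  Position 17 ')': depth becomes 8
  Position 18 ')': depth becomes 7
  Position 19 ')': depth becomes 6
  Position 20 ')': depth becomes 5
  Position 21 ')': depth becomes 4
  Position 22 ')': depth becomes 3
  Position 23 ')': depth becomes 2
  Position 24 ')': depth becomes 1
  Position 25 ')': depth becomes 0
Maximum depth reached: 10

10


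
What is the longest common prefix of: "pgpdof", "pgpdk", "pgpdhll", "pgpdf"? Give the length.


Words: pgpdof, pgpdk, pgpdhll, pgpdf
  Position 0: all 'p' => match
  Position 1: all 'g' => match
  Position 2: all 'p' => match
  Position 3: all 'd' => match
  Position 4: ('o', 'k', 'h', 'f') => mismatch, stop
LCP = "pgpd" (length 4)

4


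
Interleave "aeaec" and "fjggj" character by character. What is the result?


Interleaving "aeaec" and "fjggj":
  Position 0: 'a' from first, 'f' from second => "af"
  Position 1: 'e' from first, 'j' from second => "ej"
  Position 2: 'a' from first, 'g' from second => "ag"
  Position 3: 'e' from first, 'g' from second => "eg"
  Position 4: 'c' from first, 'j' from second => "cj"
Result: afejagegcj

afejagegcj


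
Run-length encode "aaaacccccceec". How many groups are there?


Input: aaaacccccceec
Scanning for consecutive runs:
  Group 1: 'a' x 4 (positions 0-3)
  Group 2: 'c' x 6 (positions 4-9)
  Group 3: 'e' x 2 (positions 10-11)
  Group 4: 'c' x 1 (positions 12-12)
Total groups: 4

4


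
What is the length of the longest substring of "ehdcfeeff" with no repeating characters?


Input: "ehdcfeeff"
Sliding window (track last position of each char):
  Position 0 ('e'): window [0,0] length 1 -- new best
  Position 1 ('h'): window [0,1] length 2 -- new best
  Position 2 ('d'): window [0,2] length 3 -- new best
  Position 3 ('c'): window [0,3] length 4 -- new best
  Position 4 ('f'): window [0,4] length 5 -- new best
  Position 5 ('e'): repeat (last at 0), move window start to 1
  Position 5 ('e'): window [1,5] length 5
  Position 6 ('e'): repeat (last at 5), move window start to 6
  Position 6 ('e'): window [6,6] length 1
  Position 7 ('f'): window [6,7] length 2
  Position 8 ('f'): repeat (last at 7), move window start to 8
  Position 8 ('f'): window [8,8] length 1
Longest substring with no repeats: "ehdcf" with length 5

5


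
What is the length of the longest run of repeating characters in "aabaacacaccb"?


Input: "aabaacacaccb"
Scanning for longest run:
  Position 1 ('a'): continues run of 'a', length=2
  Position 2 ('b'): new char, reset run to 1
  Position 3 ('a'): new char, reset run to 1
  Position 4 ('a'): continues run of 'a', length=2
  Position 5 ('c'): new char, reset run to 1
  Position 6 ('a'): new char, reset run to 1
  Position 7 ('c'): new char, reset run to 1
  Position 8 ('a'): new char, reset run to 1
  Position 9 ('c'): new char, reset run to 1
  Position 10 ('c'): continues run of 'c', length=2
  Position 11 ('b'): new char, reset run to 1
Longest run: 'a' with length 2

2


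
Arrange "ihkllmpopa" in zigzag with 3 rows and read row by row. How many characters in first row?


Zigzag "ihkllmpopa" into 3 rows:
Placing characters:
  'i' => row 0
  'h' => row 1
  'k' => row 2
  'l' => row 1
  'l' => row 0
  'm' => row 1
  'p' => row 2
  'o' => row 1
  'p' => row 0
  'a' => row 1
Rows:
  Row 0: "ilp"
  Row 1: "hlmoa"
  Row 2: "kp"
First row length: 3

3


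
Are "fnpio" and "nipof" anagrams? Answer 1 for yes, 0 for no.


Strings: "fnpio", "nipof"
Sorted first:  finop
Sorted second: finop
Sorted forms match => anagrams

1


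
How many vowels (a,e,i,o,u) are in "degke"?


Input: degke
Checking each character:
  'd' at position 0: consonant
  'e' at position 1: vowel (running total: 1)
  'g' at position 2: consonant
  'k' at position 3: consonant
  'e' at position 4: vowel (running total: 2)
Total vowels: 2

2


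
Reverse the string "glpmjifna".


Input: glpmjifna
Reading characters right to left:
  Position 8: 'a'
  Position 7: 'n'
  Position 6: 'f'
  Position 5: 'i'
  Position 4: 'j'
  Position 3: 'm'
  Position 2: 'p'
  Position 1: 'l'
  Position 0: 'g'
Reversed: anfijmplg

anfijmplg


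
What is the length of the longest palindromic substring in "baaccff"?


Input: "baaccff"
Checking substrings for palindromes:
  [1:3] "aa" (len 2) => palindrome
  [3:5] "cc" (len 2) => palindrome
  [5:7] "ff" (len 2) => palindrome
Longest palindromic substring: "aa" with length 2

2


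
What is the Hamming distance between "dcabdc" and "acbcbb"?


Comparing "dcabdc" and "acbcbb" position by position:
  Position 0: 'd' vs 'a' => differ
  Position 1: 'c' vs 'c' => same
  Position 2: 'a' vs 'b' => differ
  Position 3: 'b' vs 'c' => differ
  Position 4: 'd' vs 'b' => differ
  Position 5: 'c' vs 'b' => differ
Total differences (Hamming distance): 5

5


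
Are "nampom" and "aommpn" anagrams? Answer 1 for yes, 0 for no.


Strings: "nampom", "aommpn"
Sorted first:  ammnop
Sorted second: ammnop
Sorted forms match => anagrams

1


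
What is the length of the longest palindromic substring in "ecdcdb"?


Input: "ecdcdb"
Checking substrings for palindromes:
  [1:4] "cdc" (len 3) => palindrome
  [2:5] "dcd" (len 3) => palindrome
Longest palindromic substring: "cdc" with length 3

3


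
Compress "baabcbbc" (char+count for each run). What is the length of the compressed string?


Input: baabcbbc
Runs:
  'b' x 1 => "b1"
  'a' x 2 => "a2"
  'b' x 1 => "b1"
  'c' x 1 => "c1"
  'b' x 2 => "b2"
  'c' x 1 => "c1"
Compressed: "b1a2b1c1b2c1"
Compressed length: 12

12


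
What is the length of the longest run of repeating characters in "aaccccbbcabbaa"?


Input: "aaccccbbcabbaa"
Scanning for longest run:
  Position 1 ('a'): continues run of 'a', length=2
  Position 2 ('c'): new char, reset run to 1
  Position 3 ('c'): continues run of 'c', length=2
  Position 4 ('c'): continues run of 'c', length=3
  Position 5 ('c'): continues run of 'c', length=4
  Position 6 ('b'): new char, reset run to 1
  Position 7 ('b'): continues run of 'b', length=2
  Position 8 ('c'): new char, reset run to 1
  Position 9 ('a'): new char, reset run to 1
  Position 10 ('b'): new char, reset run to 1
  Position 11 ('b'): continues run of 'b', length=2
  Position 12 ('a'): new char, reset run to 1
  Position 13 ('a'): continues run of 'a', length=2
Longest run: 'c' with length 4

4


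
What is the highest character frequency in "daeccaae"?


Input: daeccaae
Character counts:
  'a': 3
  'c': 2
  'd': 1
  'e': 2
Maximum frequency: 3

3


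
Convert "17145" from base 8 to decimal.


Input: "17145" in base 8
Positional expansion:
  Digit '1' (value 1) x 8^4 = 4096
  Digit '7' (value 7) x 8^3 = 3584
  Digit '1' (value 1) x 8^2 = 64
  Digit '4' (value 4) x 8^1 = 32
  Digit '5' (value 5) x 8^0 = 5
Sum = 7781

7781


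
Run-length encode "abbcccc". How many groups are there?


Input: abbcccc
Scanning for consecutive runs:
  Group 1: 'a' x 1 (positions 0-0)
  Group 2: 'b' x 2 (positions 1-2)
  Group 3: 'c' x 4 (positions 3-6)
Total groups: 3

3


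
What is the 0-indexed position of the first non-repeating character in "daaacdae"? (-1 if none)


Input: daaacdae
Character frequencies:
  'a': 4
  'c': 1
  'd': 2
  'e': 1
Scanning left to right for freq == 1:
  Position 0 ('d'): freq=2, skip
  Position 1 ('a'): freq=4, skip
  Position 2 ('a'): freq=4, skip
  Position 3 ('a'): freq=4, skip
  Position 4 ('c'): unique! => answer = 4

4


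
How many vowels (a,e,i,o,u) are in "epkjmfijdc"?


Input: epkjmfijdc
Checking each character:
  'e' at position 0: vowel (running total: 1)
  'p' at position 1: consonant
  'k' at position 2: consonant
  'j' at position 3: consonant
  'm' at position 4: consonant
  'f' at position 5: consonant
  'i' at position 6: vowel (running total: 2)
  'j' at position 7: consonant
  'd' at position 8: consonant
  'c' at position 9: consonant
Total vowels: 2

2


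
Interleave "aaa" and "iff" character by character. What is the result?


Interleaving "aaa" and "iff":
  Position 0: 'a' from first, 'i' from second => "ai"
  Position 1: 'a' from first, 'f' from second => "af"
  Position 2: 'a' from first, 'f' from second => "af"
Result: aiafaf

aiafaf


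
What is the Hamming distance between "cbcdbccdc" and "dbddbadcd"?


Comparing "cbcdbccdc" and "dbddbadcd" position by position:
  Position 0: 'c' vs 'd' => differ
  Position 1: 'b' vs 'b' => same
  Position 2: 'c' vs 'd' => differ
  Position 3: 'd' vs 'd' => same
  Position 4: 'b' vs 'b' => same
  Position 5: 'c' vs 'a' => differ
  Position 6: 'c' vs 'd' => differ
  Position 7: 'd' vs 'c' => differ
  Position 8: 'c' vs 'd' => differ
Total differences (Hamming distance): 6

6


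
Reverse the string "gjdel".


Input: gjdel
Reading characters right to left:
  Position 4: 'l'
  Position 3: 'e'
  Position 2: 'd'
  Position 1: 'j'
  Position 0: 'g'
Reversed: ledjg

ledjg


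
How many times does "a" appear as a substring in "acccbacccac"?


Searching for "a" in "acccbacccac"
Scanning each position:
  Position 0: "a" => MATCH
  Position 1: "c" => no
  Position 2: "c" => no
  Position 3: "c" => no
  Position 4: "b" => no
  Position 5: "a" => MATCH
  Position 6: "c" => no
  Position 7: "c" => no
  Position 8: "c" => no
  Position 9: "a" => MATCH
  Position 10: "c" => no
Total occurrences: 3

3


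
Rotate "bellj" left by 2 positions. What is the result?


Input: "bellj", rotate left by 2
First 2 characters: "be"
Remaining characters: "llj"
Concatenate remaining + first: "llj" + "be" = "lljbe"

lljbe


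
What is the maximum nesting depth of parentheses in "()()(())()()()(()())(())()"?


Input: "()()(())()()()(()())(())()"
Tracking depth:
  Position 0 '(': depth becomes 1
  Position 1 ')': depth becomes 0
  Position 2 '(': depth becomes 1
  Position 3 ')': depth becomes 0
  Position 4 '(': depth becomes 1
  Position 5 '(': depth becomes 2
  Position 6 ')': depth becomes 1
  Position 7 ')': depth becomes 0
  Position 8 '(': depth becomes 1
  Position 9 ')': depth becomes 0
  Position 10 '(': depth becomes 1
  Position 11 ')': depth becomes 0
  Position 12 '(': depth becomes 1
  Position 13 ')': depth becomes 0
  Position 14 '(': depth becomes 1
  Position 15 '(': depth becomes 2
  Position 16 ')': depth becomes 1
  Position 17 '(': depth becomes 2
  Position 18 ')': depth becomes 1
  Position 19 ')': depth becomes 0
  Position 20 '(': depth becomes 1
  Position 21 '(': depth becomes 2
  Position 22 ')': depth becomes 1
  Position 23 ')': depth becomes 0
  Position 24 '(': depth becomes 1
  Position 25 ')': depth becomes 0
Maximum depth reached: 2

2


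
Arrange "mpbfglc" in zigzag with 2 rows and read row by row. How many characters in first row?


Zigzag "mpbfglc" into 2 rows:
Placing characters:
  'm' => row 0
  'p' => row 1
  'b' => row 0
  'f' => row 1
  'g' => row 0
  'l' => row 1
  'c' => row 0
Rows:
  Row 0: "mbgc"
  Row 1: "pfl"
First row length: 4

4


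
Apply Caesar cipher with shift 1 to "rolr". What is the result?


Caesar cipher: shift "rolr" by 1
  'r' (pos 17) + 1 = pos 18 = 's'
  'o' (pos 14) + 1 = pos 15 = 'p'
  'l' (pos 11) + 1 = pos 12 = 'm'
  'r' (pos 17) + 1 = pos 18 = 's'
Result: spms

spms


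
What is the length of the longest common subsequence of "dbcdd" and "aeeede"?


LCS of "dbcdd" and "aeeede"
DP table:
           a    e    e    e    d    e
      0    0    0    0    0    0    0
  d   0    0    0    0    0    1    1
  b   0    0    0    0    0    1    1
  c   0    0    0    0    0    1    1
  d   0    0    0    0    0    1    1
  d   0    0    0    0    0    1    1
LCS length = dp[5][6] = 1

1


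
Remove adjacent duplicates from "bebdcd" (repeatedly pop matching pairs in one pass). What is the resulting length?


Input: bebdcd
Stack-based adjacent duplicate removal:
  Read 'b': push. Stack: b
  Read 'e': push. Stack: be
  Read 'b': push. Stack: beb
  Read 'd': push. Stack: bebd
  Read 'c': push. Stack: bebdc
  Read 'd': push. Stack: bebdcd
Final stack: "bebdcd" (length 6)

6


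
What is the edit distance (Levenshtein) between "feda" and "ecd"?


Computing edit distance: "feda" -> "ecd"
DP table:
           e    c    d
      0    1    2    3
  f   1    1    2    3
  e   2    1    2    3
  d   3    2    2    2
  a   4    3    3    3
Edit distance = dp[4][3] = 3

3


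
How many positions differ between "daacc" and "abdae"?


Comparing "daacc" and "abdae" position by position:
  Position 0: 'd' vs 'a' => DIFFER
  Position 1: 'a' vs 'b' => DIFFER
  Position 2: 'a' vs 'd' => DIFFER
  Position 3: 'c' vs 'a' => DIFFER
  Position 4: 'c' vs 'e' => DIFFER
Positions that differ: 5

5


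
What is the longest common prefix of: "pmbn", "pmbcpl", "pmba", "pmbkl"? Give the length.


Words: pmbn, pmbcpl, pmba, pmbkl
  Position 0: all 'p' => match
  Position 1: all 'm' => match
  Position 2: all 'b' => match
  Position 3: ('n', 'c', 'a', 'k') => mismatch, stop
LCP = "pmb" (length 3)

3


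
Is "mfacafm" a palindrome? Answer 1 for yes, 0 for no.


Input: mfacafm
Reversed: mfacafm
  Compare pos 0 ('m') with pos 6 ('m'): match
  Compare pos 1 ('f') with pos 5 ('f'): match
  Compare pos 2 ('a') with pos 4 ('a'): match
Result: palindrome

1


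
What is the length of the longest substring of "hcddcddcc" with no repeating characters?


Input: "hcddcddcc"
Sliding window (track last position of each char):
  Position 0 ('h'): window [0,0] length 1 -- new best
  Position 1 ('c'): window [0,1] length 2 -- new best
  Position 2 ('d'): window [0,2] length 3 -- new best
  Position 3 ('d'): repeat (last at 2), move window start to 3
  Position 3 ('d'): window [3,3] length 1
  Position 4 ('c'): window [3,4] length 2
  Position 5 ('d'): repeat (last at 3), move window start to 4
  Position 5 ('d'): window [4,5] length 2
  Position 6 ('d'): repeat (last at 5), move window start to 6
  Position 6 ('d'): window [6,6] length 1
  Position 7 ('c'): window [6,7] length 2
  Position 8 ('c'): repeat (last at 7), move window start to 8
  Position 8 ('c'): window [8,8] length 1
Longest substring with no repeats: "hcd" with length 3

3


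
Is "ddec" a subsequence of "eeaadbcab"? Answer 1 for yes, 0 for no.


Check if "ddec" is a subsequence of "eeaadbcab"
Greedy scan:
  Position 0 ('e'): no match needed
  Position 1 ('e'): no match needed
  Position 2 ('a'): no match needed
  Position 3 ('a'): no match needed
  Position 4 ('d'): matches sub[0] = 'd'
  Position 5 ('b'): no match needed
  Position 6 ('c'): no match needed
  Position 7 ('a'): no match needed
  Position 8 ('b'): no match needed
Only matched 1/4 characters => not a subsequence

0


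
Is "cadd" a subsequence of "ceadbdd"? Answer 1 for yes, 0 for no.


Check if "cadd" is a subsequence of "ceadbdd"
Greedy scan:
  Position 0 ('c'): matches sub[0] = 'c'
  Position 1 ('e'): no match needed
  Position 2 ('a'): matches sub[1] = 'a'
  Position 3 ('d'): matches sub[2] = 'd'
  Position 4 ('b'): no match needed
  Position 5 ('d'): matches sub[3] = 'd'
  Position 6 ('d'): no match needed
All 4 characters matched => is a subsequence

1


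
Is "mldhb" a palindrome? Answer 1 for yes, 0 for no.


Input: mldhb
Reversed: bhdlm
  Compare pos 0 ('m') with pos 4 ('b'): MISMATCH
  Compare pos 1 ('l') with pos 3 ('h'): MISMATCH
Result: not a palindrome

0


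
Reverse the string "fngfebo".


Input: fngfebo
Reading characters right to left:
  Position 6: 'o'
  Position 5: 'b'
  Position 4: 'e'
  Position 3: 'f'
  Position 2: 'g'
  Position 1: 'n'
  Position 0: 'f'
Reversed: obefgnf

obefgnf


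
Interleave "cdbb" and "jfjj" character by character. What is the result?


Interleaving "cdbb" and "jfjj":
  Position 0: 'c' from first, 'j' from second => "cj"
  Position 1: 'd' from first, 'f' from second => "df"
  Position 2: 'b' from first, 'j' from second => "bj"
  Position 3: 'b' from first, 'j' from second => "bj"
Result: cjdfbjbj

cjdfbjbj


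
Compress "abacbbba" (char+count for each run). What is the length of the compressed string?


Input: abacbbba
Runs:
  'a' x 1 => "a1"
  'b' x 1 => "b1"
  'a' x 1 => "a1"
  'c' x 1 => "c1"
  'b' x 3 => "b3"
  'a' x 1 => "a1"
Compressed: "a1b1a1c1b3a1"
Compressed length: 12

12


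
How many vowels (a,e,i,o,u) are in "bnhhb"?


Input: bnhhb
Checking each character:
  'b' at position 0: consonant
  'n' at position 1: consonant
  'h' at position 2: consonant
  'h' at position 3: consonant
  'b' at position 4: consonant
Total vowels: 0

0


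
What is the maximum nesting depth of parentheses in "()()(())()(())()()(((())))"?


Input: "()()(())()(())()()(((())))"
Tracking depth:
  Position 0 '(': depth becomes 1
  Position 1 ')': depth becomes 0
  Position 2 '(': depth becomes 1
  Position 3 ')': depth becomes 0
  Position 4 '(': depth becomes 1
  Position 5 '(': depth becomes 2
  Position 6 ')': depth becomes 1
  Position 7 ')': depth becomes 0
  Position 8 '(': depth becomes 1
  Position 9 ')': depth becomes 0
  Position 10 '(': depth becomes 1
  Position 11 '(': depth becomes 2
  Position 12 ')': depth becomes 1
  Position 13 ')': depth becomes 0
  Position 14 '(': depth becomes 1
  Position 15 ')': depth becomes 0
  Position 16 '(': depth becomes 1
  Position 17 ')': depth becomes 0
  Position 18 '(': depth becomes 1
  Position 19 '(': depth becomes 2
  Position 20 '(': depth becomes 3
  Position 21 '(': depth becomes 4
  Position 22 ')': depth becomes 3
  Position 23 ')': depth becomes 2
  Position 24 ')': depth becomes 1
  Position 25 ')': depth becomes 0
Maximum depth reached: 4

4


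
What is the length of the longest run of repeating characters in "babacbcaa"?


Input: "babacbcaa"
Scanning for longest run:
  Position 1 ('a'): new char, reset run to 1
  Position 2 ('b'): new char, reset run to 1
  Position 3 ('a'): new char, reset run to 1
  Position 4 ('c'): new char, reset run to 1
  Position 5 ('b'): new char, reset run to 1
  Position 6 ('c'): new char, reset run to 1
  Position 7 ('a'): new char, reset run to 1
  Position 8 ('a'): continues run of 'a', length=2
Longest run: 'a' with length 2

2


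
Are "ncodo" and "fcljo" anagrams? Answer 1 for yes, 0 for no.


Strings: "ncodo", "fcljo"
Sorted first:  cdnoo
Sorted second: cfjlo
Differ at position 1: 'd' vs 'f' => not anagrams

0


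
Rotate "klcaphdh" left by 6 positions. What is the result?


Input: "klcaphdh", rotate left by 6
First 6 characters: "klcaph"
Remaining characters: "dh"
Concatenate remaining + first: "dh" + "klcaph" = "dhklcaph"

dhklcaph


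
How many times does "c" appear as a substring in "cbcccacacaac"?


Searching for "c" in "cbcccacacaac"
Scanning each position:
  Position 0: "c" => MATCH
  Position 1: "b" => no
  Position 2: "c" => MATCH
  Position 3: "c" => MATCH
  Position 4: "c" => MATCH
  Position 5: "a" => no
  Position 6: "c" => MATCH
  Position 7: "a" => no
  Position 8: "c" => MATCH
  Position 9: "a" => no
  Position 10: "a" => no
  Position 11: "c" => MATCH
Total occurrences: 7

7


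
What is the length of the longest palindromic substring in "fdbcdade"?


Input: "fdbcdade"
Checking substrings for palindromes:
  [4:7] "dad" (len 3) => palindrome
Longest palindromic substring: "dad" with length 3

3


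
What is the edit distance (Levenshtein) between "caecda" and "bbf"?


Computing edit distance: "caecda" -> "bbf"
DP table:
           b    b    f
      0    1    2    3
  c   1    1    2    3
  a   2    2    2    3
  e   3    3    3    3
  c   4    4    4    4
  d   5    5    5    5
  a   6    6    6    6
Edit distance = dp[6][3] = 6

6


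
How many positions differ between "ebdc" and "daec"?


Comparing "ebdc" and "daec" position by position:
  Position 0: 'e' vs 'd' => DIFFER
  Position 1: 'b' vs 'a' => DIFFER
  Position 2: 'd' vs 'e' => DIFFER
  Position 3: 'c' vs 'c' => same
Positions that differ: 3

3


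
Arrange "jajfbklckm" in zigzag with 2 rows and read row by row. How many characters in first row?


Zigzag "jajfbklckm" into 2 rows:
Placing characters:
  'j' => row 0
  'a' => row 1
  'j' => row 0
  'f' => row 1
  'b' => row 0
  'k' => row 1
  'l' => row 0
  'c' => row 1
  'k' => row 0
  'm' => row 1
Rows:
  Row 0: "jjblk"
  Row 1: "afkcm"
First row length: 5

5


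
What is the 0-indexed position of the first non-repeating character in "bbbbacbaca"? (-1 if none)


Input: bbbbacbaca
Character frequencies:
  'a': 3
  'b': 5
  'c': 2
Scanning left to right for freq == 1:
  Position 0 ('b'): freq=5, skip
  Position 1 ('b'): freq=5, skip
  Position 2 ('b'): freq=5, skip
  Position 3 ('b'): freq=5, skip
  Position 4 ('a'): freq=3, skip
  Position 5 ('c'): freq=2, skip
  Position 6 ('b'): freq=5, skip
  Position 7 ('a'): freq=3, skip
  Position 8 ('c'): freq=2, skip
  Position 9 ('a'): freq=3, skip
  No unique character found => answer = -1

-1


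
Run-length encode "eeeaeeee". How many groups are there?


Input: eeeaeeee
Scanning for consecutive runs:
  Group 1: 'e' x 3 (positions 0-2)
  Group 2: 'a' x 1 (positions 3-3)
  Group 3: 'e' x 4 (positions 4-7)
Total groups: 3

3


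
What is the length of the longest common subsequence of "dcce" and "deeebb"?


LCS of "dcce" and "deeebb"
DP table:
           d    e    e    e    b    b
      0    0    0    0    0    0    0
  d   0    1    1    1    1    1    1
  c   0    1    1    1    1    1    1
  c   0    1    1    1    1    1    1
  e   0    1    2    2    2    2    2
LCS length = dp[4][6] = 2

2


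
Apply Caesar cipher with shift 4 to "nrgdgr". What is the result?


Caesar cipher: shift "nrgdgr" by 4
  'n' (pos 13) + 4 = pos 17 = 'r'
  'r' (pos 17) + 4 = pos 21 = 'v'
  'g' (pos 6) + 4 = pos 10 = 'k'
  'd' (pos 3) + 4 = pos 7 = 'h'
  'g' (pos 6) + 4 = pos 10 = 'k'
  'r' (pos 17) + 4 = pos 21 = 'v'
Result: rvkhkv

rvkhkv


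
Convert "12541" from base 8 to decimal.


Input: "12541" in base 8
Positional expansion:
  Digit '1' (value 1) x 8^4 = 4096
  Digit '2' (value 2) x 8^3 = 1024
  Digit '5' (value 5) x 8^2 = 320
  Digit '4' (value 4) x 8^1 = 32
  Digit '1' (value 1) x 8^0 = 1
Sum = 5473

5473


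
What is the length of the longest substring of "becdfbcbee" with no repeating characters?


Input: "becdfbcbee"
Sliding window (track last position of each char):
  Position 0 ('b'): window [0,0] length 1 -- new best
  Position 1 ('e'): window [0,1] length 2 -- new best
  Position 2 ('c'): window [0,2] length 3 -- new best
  Position 3 ('d'): window [0,3] length 4 -- new best
  Position 4 ('f'): window [0,4] length 5 -- new best
  Position 5 ('b'): repeat (last at 0), move window start to 1
  Position 5 ('b'): window [1,5] length 5
  Position 6 ('c'): repeat (last at 2), move window start to 3
  Position 6 ('c'): window [3,6] length 4
  Position 7 ('b'): repeat (last at 5), move window start to 6
  Position 7 ('b'): window [6,7] length 2
  Position 8 ('e'): window [6,8] length 3
  Position 9 ('e'): repeat (last at 8), move window start to 9
  Position 9 ('e'): window [9,9] length 1
Longest substring with no repeats: "becdf" with length 5

5


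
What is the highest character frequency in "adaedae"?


Input: adaedae
Character counts:
  'a': 3
  'd': 2
  'e': 2
Maximum frequency: 3

3


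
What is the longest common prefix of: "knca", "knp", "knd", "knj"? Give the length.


Words: knca, knp, knd, knj
  Position 0: all 'k' => match
  Position 1: all 'n' => match
  Position 2: ('c', 'p', 'd', 'j') => mismatch, stop
LCP = "kn" (length 2)

2


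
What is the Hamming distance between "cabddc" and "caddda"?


Comparing "cabddc" and "caddda" position by position:
  Position 0: 'c' vs 'c' => same
  Position 1: 'a' vs 'a' => same
  Position 2: 'b' vs 'd' => differ
  Position 3: 'd' vs 'd' => same
  Position 4: 'd' vs 'd' => same
  Position 5: 'c' vs 'a' => differ
Total differences (Hamming distance): 2

2


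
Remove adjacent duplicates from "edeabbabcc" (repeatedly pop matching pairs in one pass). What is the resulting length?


Input: edeabbabcc
Stack-based adjacent duplicate removal:
  Read 'e': push. Stack: e
  Read 'd': push. Stack: ed
  Read 'e': push. Stack: ede
  Read 'a': push. Stack: edea
  Read 'b': push. Stack: edeab
  Read 'b': matches stack top 'b' => pop. Stack: edea
  Read 'a': matches stack top 'a' => pop. Stack: ede
  Read 'b': push. Stack: edeb
  Read 'c': push. Stack: edebc
  Read 'c': matches stack top 'c' => pop. Stack: edeb
Final stack: "edeb" (length 4)

4


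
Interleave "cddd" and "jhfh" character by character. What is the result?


Interleaving "cddd" and "jhfh":
  Position 0: 'c' from first, 'j' from second => "cj"
  Position 1: 'd' from first, 'h' from second => "dh"
  Position 2: 'd' from first, 'f' from second => "df"
  Position 3: 'd' from first, 'h' from second => "dh"
Result: cjdhdfdh

cjdhdfdh


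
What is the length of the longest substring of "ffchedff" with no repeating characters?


Input: "ffchedff"
Sliding window (track last position of each char):
  Position 0 ('f'): window [0,0] length 1 -- new best
  Position 1 ('f'): repeat (last at 0), move window start to 1
  Position 1 ('f'): window [1,1] length 1
  Position 2 ('c'): window [1,2] length 2 -- new best
  Position 3 ('h'): window [1,3] length 3 -- new best
  Position 4 ('e'): window [1,4] length 4 -- new best
  Position 5 ('d'): window [1,5] length 5 -- new best
  Position 6 ('f'): repeat (last at 1), move window start to 2
  Position 6 ('f'): window [2,6] length 5
  Position 7 ('f'): repeat (last at 6), move window start to 7
  Position 7 ('f'): window [7,7] length 1
Longest substring with no repeats: "fched" with length 5

5


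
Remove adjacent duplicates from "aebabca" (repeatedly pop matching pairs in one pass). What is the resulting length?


Input: aebabca
Stack-based adjacent duplicate removal:
  Read 'a': push. Stack: a
  Read 'e': push. Stack: ae
  Read 'b': push. Stack: aeb
  Read 'a': push. Stack: aeba
  Read 'b': push. Stack: aebab
  Read 'c': push. Stack: aebabc
  Read 'a': push. Stack: aebabca
Final stack: "aebabca" (length 7)

7


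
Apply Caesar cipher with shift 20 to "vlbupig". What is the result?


Caesar cipher: shift "vlbupig" by 20
  'v' (pos 21) + 20 = pos 15 = 'p'
  'l' (pos 11) + 20 = pos 5 = 'f'
  'b' (pos 1) + 20 = pos 21 = 'v'
  'u' (pos 20) + 20 = pos 14 = 'o'
  'p' (pos 15) + 20 = pos 9 = 'j'
  'i' (pos 8) + 20 = pos 2 = 'c'
  'g' (pos 6) + 20 = pos 0 = 'a'
Result: pfvojca

pfvojca
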